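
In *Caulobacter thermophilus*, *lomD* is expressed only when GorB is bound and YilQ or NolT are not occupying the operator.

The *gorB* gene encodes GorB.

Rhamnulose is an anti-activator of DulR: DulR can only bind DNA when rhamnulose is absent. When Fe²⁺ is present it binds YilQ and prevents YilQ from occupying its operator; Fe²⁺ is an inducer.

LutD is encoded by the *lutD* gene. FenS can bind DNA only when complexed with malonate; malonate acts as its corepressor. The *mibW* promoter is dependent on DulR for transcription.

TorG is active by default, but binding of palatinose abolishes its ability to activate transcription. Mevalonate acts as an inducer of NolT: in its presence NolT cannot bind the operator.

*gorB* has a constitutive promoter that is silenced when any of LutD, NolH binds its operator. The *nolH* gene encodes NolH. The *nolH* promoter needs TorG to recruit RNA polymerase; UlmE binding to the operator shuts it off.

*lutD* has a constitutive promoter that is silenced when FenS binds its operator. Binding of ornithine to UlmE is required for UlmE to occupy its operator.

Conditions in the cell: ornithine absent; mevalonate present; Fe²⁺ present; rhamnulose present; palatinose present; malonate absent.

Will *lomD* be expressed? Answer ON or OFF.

OFF

Fe²⁺ is present, so YilQ is inactive.
Malonate is absent, so FenS is inactive.
With no repressor bound, *lutD* is transcribed.
So LutD is produced and active.
Ornithine is absent, so UlmE is inactive.
Palatinose is present, so TorG is inactive.
Required activator TorG is absent, so *nolH* is not transcribed.
So NolH is not produced.
With repressor LutD bound, *gorB* is not transcribed.
So GorB is not produced.
Mevalonate is present, so NolT is inactive.
Required activator GorB is absent, so *lomD* is not transcribed.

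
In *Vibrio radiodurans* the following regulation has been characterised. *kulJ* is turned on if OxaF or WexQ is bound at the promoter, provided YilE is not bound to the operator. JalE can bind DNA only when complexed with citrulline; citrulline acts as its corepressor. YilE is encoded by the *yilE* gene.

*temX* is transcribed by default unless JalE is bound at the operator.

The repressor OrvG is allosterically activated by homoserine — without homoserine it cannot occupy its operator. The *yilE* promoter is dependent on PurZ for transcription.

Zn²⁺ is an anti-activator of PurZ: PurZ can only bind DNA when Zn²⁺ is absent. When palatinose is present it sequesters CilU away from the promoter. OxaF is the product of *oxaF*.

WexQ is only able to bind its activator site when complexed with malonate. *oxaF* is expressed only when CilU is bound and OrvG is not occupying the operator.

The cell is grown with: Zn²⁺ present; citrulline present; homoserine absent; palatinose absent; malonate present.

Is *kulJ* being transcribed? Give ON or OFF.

Zn²⁺ is present, so PurZ is inactive.
Required activator PurZ is absent, so *yilE* is not transcribed.
So YilE is not produced.
Palatinose is absent, so CilU is active.
Homoserine is absent, so OrvG is inactive.
No repressor is bound and CilU is active, so *oxaF* is transcribed.
So OxaF is produced and active.
Malonate is present, so WexQ is active.
Activator OxaF is present, so *kulJ* is transcribed.

ON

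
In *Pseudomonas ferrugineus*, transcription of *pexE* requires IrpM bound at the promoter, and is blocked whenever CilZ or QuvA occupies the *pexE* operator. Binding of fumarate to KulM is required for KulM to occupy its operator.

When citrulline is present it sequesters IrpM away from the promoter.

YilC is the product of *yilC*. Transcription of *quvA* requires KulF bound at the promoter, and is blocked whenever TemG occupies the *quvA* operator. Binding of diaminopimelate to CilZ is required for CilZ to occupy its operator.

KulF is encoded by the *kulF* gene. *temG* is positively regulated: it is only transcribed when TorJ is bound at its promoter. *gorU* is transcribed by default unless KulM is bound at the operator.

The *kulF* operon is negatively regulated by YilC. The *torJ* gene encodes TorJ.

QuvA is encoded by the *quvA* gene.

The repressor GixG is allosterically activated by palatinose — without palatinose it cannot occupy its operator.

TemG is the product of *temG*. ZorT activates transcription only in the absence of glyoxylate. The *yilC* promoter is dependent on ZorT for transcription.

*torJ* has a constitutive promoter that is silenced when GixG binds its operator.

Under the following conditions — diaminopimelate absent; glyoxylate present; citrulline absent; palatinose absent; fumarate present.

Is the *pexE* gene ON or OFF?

Diaminopimelate is absent, so CilZ is inactive.
Citrulline is absent, so IrpM is active.
Glyoxylate is present, so ZorT is inactive.
Required activator ZorT is absent, so *yilC* is not transcribed.
So YilC is not produced.
With no repressor bound, *kulF* is transcribed.
So KulF is produced and active.
Palatinose is absent, so GixG is inactive.
With no repressor bound, *torJ* is transcribed.
So TorJ is produced and active.
No repressor is bound and TorJ is active, so *temG* is transcribed.
So TemG is produced and active.
With repressor TemG bound, *quvA* is not transcribed.
So QuvA is not produced.
No repressor is bound and IrpM is active, so *pexE* is transcribed.

ON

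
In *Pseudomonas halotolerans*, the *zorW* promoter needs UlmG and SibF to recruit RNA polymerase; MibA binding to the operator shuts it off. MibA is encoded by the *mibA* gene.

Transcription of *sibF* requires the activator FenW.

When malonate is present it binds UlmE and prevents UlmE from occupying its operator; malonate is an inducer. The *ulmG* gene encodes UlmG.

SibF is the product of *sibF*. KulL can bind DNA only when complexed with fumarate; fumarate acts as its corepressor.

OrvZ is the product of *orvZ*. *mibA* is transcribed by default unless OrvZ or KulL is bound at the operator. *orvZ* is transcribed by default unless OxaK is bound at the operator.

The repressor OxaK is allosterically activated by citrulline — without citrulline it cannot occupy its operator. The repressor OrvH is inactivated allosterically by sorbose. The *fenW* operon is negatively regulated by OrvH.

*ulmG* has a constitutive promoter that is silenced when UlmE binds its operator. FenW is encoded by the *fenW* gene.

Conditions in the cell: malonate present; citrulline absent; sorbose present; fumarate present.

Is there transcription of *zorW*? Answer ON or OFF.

ON

Malonate is present, so UlmE is inactive.
With no repressor bound, *ulmG* is transcribed.
So UlmG is produced and active.
Sorbose is present, so OrvH is inactive.
With no repressor bound, *fenW* is transcribed.
So FenW is produced and active.
No repressor is bound and FenW is active, so *sibF* is transcribed.
So SibF is produced and active.
Citrulline is absent, so OxaK is inactive.
With no repressor bound, *orvZ* is transcribed.
So OrvZ is produced and active.
Fumarate is present, so KulL is active.
With repressor OrvZ bound, *mibA* is not transcribed.
So MibA is not produced.
No repressor is bound and UlmG and SibF are active, so *zorW* is transcribed.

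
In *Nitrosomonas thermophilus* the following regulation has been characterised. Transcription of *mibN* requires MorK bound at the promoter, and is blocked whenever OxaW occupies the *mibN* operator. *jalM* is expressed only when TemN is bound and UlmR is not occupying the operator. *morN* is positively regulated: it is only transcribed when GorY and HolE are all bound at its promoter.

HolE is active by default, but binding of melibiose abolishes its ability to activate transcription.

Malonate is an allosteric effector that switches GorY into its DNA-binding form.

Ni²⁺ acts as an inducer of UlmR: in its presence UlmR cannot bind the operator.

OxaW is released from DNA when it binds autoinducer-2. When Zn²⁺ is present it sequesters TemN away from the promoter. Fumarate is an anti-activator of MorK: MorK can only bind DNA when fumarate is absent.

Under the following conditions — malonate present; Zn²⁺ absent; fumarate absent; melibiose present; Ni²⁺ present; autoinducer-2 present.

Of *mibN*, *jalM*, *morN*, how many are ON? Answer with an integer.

2

Autoinducer-2 is present, so OxaW is inactive.
Fumarate is absent, so MorK is active.
No repressor is bound and MorK is active, so *mibN* is transcribed.
→ *mibN* is ON.
Zn²⁺ is absent, so TemN is active.
Ni²⁺ is present, so UlmR is inactive.
No repressor is bound and TemN is active, so *jalM* is transcribed.
→ *jalM* is ON.
Malonate is present, so GorY is active.
Melibiose is present, so HolE is inactive.
Required activator HolE is absent, so *morN* is not transcribed.
→ *morN* is OFF.
2 of the 3 genes are transcribed.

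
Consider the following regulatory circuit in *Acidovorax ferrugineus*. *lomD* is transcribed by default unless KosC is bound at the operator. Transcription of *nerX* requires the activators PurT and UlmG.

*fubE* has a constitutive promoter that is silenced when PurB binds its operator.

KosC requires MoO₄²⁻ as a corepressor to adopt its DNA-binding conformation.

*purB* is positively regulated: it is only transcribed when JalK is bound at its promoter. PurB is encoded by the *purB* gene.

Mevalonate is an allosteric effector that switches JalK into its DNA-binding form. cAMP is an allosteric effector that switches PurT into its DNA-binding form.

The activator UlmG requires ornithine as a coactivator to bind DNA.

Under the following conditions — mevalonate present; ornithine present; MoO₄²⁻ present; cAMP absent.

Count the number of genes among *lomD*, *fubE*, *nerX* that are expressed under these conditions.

0

MoO₄²⁻ is present, so KosC is active.
With repressor KosC bound, *lomD* is not transcribed.
→ *lomD* is OFF.
Mevalonate is present, so JalK is active.
No repressor is bound and JalK is active, so *purB* is transcribed.
So PurB is produced and active.
With repressor PurB bound, *fubE* is not transcribed.
→ *fubE* is OFF.
cAMP is absent, so PurT is inactive.
Ornithine is present, so UlmG is active.
Required activator PurT is absent, so *nerX* is not transcribed.
→ *nerX* is OFF.
0 of the 3 genes are transcribed.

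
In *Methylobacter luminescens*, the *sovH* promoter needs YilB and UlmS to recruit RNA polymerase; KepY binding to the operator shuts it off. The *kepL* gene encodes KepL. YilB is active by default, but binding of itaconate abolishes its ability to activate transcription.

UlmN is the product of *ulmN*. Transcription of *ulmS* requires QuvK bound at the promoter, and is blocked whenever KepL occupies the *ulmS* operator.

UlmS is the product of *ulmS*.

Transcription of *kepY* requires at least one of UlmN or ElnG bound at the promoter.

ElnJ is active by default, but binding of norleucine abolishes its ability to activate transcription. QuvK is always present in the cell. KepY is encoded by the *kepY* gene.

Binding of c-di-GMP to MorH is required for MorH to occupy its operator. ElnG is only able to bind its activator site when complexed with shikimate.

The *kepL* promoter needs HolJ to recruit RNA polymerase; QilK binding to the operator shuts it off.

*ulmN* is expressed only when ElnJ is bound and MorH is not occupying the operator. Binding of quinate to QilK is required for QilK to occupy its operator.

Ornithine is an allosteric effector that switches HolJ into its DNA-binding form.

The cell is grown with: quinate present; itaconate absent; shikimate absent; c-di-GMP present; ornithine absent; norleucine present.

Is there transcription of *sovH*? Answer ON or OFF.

Itaconate is absent, so YilB is active.
Norleucine is present, so ElnJ is inactive.
c-di-GMP is present, so MorH is active.
With repressor MorH bound, *ulmN* is not transcribed.
So UlmN is not produced.
Shikimate is absent, so ElnG is inactive.
No activator is available at the *kepY* promoter, so *kepY* is not transcribed.
So KepY is not produced.
Ornithine is absent, so HolJ is inactive.
Quinate is present, so QilK is active.
With repressor QilK bound, *kepL* is not transcribed.
So KepL is not produced.
QuvK is produced constitutively and is active.
No repressor is bound and QuvK is active, so *ulmS* is transcribed.
So UlmS is produced and active.
No repressor is bound and YilB and UlmS are active, so *sovH* is transcribed.

ON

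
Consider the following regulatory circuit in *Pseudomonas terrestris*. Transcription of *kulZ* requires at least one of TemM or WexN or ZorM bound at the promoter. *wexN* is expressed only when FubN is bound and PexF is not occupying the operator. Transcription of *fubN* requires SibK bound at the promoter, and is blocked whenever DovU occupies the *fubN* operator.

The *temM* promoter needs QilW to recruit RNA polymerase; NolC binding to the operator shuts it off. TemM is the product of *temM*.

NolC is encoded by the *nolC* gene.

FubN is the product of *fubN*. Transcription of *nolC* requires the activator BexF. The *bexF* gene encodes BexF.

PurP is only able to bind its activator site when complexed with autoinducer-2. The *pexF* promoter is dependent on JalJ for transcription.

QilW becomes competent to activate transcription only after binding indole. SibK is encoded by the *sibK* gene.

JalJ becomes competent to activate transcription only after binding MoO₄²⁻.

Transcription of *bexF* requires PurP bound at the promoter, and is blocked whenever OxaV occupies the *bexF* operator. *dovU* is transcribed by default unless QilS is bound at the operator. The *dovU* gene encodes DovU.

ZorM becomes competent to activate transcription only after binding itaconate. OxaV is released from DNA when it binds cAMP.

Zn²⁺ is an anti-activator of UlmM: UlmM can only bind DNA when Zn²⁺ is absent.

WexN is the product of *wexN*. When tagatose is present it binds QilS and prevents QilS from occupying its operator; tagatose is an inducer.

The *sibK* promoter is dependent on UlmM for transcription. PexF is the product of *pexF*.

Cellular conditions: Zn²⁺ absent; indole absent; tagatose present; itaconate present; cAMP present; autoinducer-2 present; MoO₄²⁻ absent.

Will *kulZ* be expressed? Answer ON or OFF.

ON

Autoinducer-2 is present, so PurP is active.
cAMP is present, so OxaV is inactive.
No repressor is bound and PurP is active, so *bexF* is transcribed.
So BexF is produced and active.
No repressor is bound and BexF is active, so *nolC* is transcribed.
So NolC is produced and active.
Indole is absent, so QilW is inactive.
With repressor NolC bound, *temM* is not transcribed.
So TemM is not produced.
Tagatose is present, so QilS is inactive.
With no repressor bound, *dovU* is transcribed.
So DovU is produced and active.
Zn²⁺ is absent, so UlmM is active.
No repressor is bound and UlmM is active, so *sibK* is transcribed.
So SibK is produced and active.
With repressor DovU bound, *fubN* is not transcribed.
So FubN is not produced.
MoO₄²⁻ is absent, so JalJ is inactive.
Required activator JalJ is absent, so *pexF* is not transcribed.
So PexF is not produced.
Required activator FubN is absent, so *wexN* is not transcribed.
So WexN is not produced.
Itaconate is present, so ZorM is active.
Activator ZorM is present, so *kulZ* is transcribed.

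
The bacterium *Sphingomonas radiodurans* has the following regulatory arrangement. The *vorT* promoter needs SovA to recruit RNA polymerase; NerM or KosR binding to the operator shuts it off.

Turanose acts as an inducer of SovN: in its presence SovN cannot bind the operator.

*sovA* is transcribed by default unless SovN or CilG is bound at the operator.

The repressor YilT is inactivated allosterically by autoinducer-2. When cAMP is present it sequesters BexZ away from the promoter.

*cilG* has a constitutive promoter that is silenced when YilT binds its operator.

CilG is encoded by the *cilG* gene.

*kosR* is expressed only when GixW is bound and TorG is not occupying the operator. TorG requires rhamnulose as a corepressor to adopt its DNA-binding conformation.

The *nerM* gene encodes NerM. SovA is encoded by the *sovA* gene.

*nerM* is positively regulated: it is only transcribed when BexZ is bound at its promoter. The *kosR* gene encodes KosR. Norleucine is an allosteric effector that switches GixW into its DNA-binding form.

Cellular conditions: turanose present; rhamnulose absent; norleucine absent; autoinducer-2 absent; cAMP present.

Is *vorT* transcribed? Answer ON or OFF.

cAMP is present, so BexZ is inactive.
Required activator BexZ is absent, so *nerM* is not transcribed.
So NerM is not produced.
Turanose is present, so SovN is inactive.
Autoinducer-2 is absent, so YilT is active.
With repressor YilT bound, *cilG* is not transcribed.
So CilG is not produced.
With no repressor bound, *sovA* is transcribed.
So SovA is produced and active.
Norleucine is absent, so GixW is inactive.
Rhamnulose is absent, so TorG is inactive.
Required activator GixW is absent, so *kosR* is not transcribed.
So KosR is not produced.
No repressor is bound and SovA is active, so *vorT* is transcribed.

ON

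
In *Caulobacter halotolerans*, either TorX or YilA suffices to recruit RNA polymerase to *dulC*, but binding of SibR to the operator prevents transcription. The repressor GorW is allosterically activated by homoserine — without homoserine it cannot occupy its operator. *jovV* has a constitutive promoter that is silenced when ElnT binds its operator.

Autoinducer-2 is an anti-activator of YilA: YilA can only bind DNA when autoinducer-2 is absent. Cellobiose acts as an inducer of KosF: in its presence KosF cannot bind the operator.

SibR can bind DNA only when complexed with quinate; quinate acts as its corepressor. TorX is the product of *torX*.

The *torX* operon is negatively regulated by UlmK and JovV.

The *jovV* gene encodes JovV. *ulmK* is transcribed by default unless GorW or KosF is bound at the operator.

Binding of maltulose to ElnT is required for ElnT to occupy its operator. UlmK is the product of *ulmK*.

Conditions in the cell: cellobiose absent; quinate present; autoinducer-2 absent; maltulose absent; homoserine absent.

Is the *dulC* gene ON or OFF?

OFF

Quinate is present, so SibR is active.
Homoserine is absent, so GorW is inactive.
Cellobiose is absent, so KosF is active.
With repressor KosF bound, *ulmK* is not transcribed.
So UlmK is not produced.
Maltulose is absent, so ElnT is inactive.
With no repressor bound, *jovV* is transcribed.
So JovV is produced and active.
With repressor JovV bound, *torX* is not transcribed.
So TorX is not produced.
Autoinducer-2 is absent, so YilA is active.
With repressor SibR bound, *dulC* is not transcribed.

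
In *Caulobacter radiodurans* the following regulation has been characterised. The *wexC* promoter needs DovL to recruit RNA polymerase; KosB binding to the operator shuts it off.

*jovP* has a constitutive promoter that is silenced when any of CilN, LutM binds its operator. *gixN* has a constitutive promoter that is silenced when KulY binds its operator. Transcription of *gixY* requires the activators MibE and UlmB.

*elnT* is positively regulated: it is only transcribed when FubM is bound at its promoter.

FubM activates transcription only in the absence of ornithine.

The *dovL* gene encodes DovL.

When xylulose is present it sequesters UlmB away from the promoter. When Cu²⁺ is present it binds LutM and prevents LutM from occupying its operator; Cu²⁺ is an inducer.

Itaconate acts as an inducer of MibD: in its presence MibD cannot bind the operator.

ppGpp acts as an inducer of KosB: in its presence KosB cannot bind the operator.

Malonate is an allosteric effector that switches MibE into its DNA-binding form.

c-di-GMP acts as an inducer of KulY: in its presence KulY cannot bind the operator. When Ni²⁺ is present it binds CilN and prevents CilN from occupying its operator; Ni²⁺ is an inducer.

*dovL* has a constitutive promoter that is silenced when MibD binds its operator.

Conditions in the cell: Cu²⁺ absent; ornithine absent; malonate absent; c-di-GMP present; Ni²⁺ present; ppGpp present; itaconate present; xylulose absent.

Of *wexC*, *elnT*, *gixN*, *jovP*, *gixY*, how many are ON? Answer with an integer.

3

ppGpp is present, so KosB is inactive.
Itaconate is present, so MibD is inactive.
With no repressor bound, *dovL* is transcribed.
So DovL is produced and active.
No repressor is bound and DovL is active, so *wexC* is transcribed.
→ *wexC* is ON.
Ornithine is absent, so FubM is active.
No repressor is bound and FubM is active, so *elnT* is transcribed.
→ *elnT* is ON.
c-di-GMP is present, so KulY is inactive.
With no repressor bound, *gixN* is transcribed.
→ *gixN* is ON.
Ni²⁺ is present, so CilN is inactive.
Cu²⁺ is absent, so LutM is active.
With repressor LutM bound, *jovP* is not transcribed.
→ *jovP* is OFF.
Malonate is absent, so MibE is inactive.
Xylulose is absent, so UlmB is active.
Required activator MibE is absent, so *gixY* is not transcribed.
→ *gixY* is OFF.
3 of the 5 genes are transcribed.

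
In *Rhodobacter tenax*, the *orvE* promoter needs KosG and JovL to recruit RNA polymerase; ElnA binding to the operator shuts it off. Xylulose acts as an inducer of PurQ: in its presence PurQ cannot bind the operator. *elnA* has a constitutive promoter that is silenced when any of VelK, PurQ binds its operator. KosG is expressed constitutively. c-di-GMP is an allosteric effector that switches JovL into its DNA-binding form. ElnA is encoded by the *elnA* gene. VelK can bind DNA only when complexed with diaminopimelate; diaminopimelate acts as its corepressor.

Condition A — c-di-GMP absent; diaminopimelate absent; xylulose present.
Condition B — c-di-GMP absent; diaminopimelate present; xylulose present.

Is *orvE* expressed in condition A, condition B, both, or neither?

Condition A:
KosG is produced constitutively and is active.
c-di-GMP is absent, so JovL is inactive.
Diaminopimelate is absent, so VelK is inactive.
Xylulose is present, so PurQ is inactive.
With no repressor bound, *elnA* is transcribed.
So ElnA is produced and active.
With repressor ElnA bound, *orvE* is not transcribed.
→ *orvE* is OFF in A.
Condition B:
KosG is produced constitutively and is active.
c-di-GMP is absent, so JovL is inactive.
Diaminopimelate is present, so VelK is active.
Xylulose is present, so PurQ is inactive.
With repressor VelK bound, *elnA* is not transcribed.
So ElnA is not produced.
Required activator JovL is absent, so *orvE* is not transcribed.
→ *orvE* is OFF in B.

neither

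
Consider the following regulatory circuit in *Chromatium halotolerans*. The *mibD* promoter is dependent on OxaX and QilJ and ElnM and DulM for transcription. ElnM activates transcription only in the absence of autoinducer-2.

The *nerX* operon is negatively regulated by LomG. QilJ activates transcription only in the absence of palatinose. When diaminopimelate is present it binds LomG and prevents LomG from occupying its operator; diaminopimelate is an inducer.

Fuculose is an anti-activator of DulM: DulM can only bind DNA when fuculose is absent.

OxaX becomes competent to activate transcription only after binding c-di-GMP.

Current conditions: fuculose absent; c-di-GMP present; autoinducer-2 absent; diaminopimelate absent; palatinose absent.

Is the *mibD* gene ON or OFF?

ON

c-di-GMP is present, so OxaX is active.
Palatinose is absent, so QilJ is active.
Autoinducer-2 is absent, so ElnM is active.
Fuculose is absent, so DulM is active.
No repressor is bound and OxaX and QilJ and ElnM and DulM are active, so *mibD* is transcribed.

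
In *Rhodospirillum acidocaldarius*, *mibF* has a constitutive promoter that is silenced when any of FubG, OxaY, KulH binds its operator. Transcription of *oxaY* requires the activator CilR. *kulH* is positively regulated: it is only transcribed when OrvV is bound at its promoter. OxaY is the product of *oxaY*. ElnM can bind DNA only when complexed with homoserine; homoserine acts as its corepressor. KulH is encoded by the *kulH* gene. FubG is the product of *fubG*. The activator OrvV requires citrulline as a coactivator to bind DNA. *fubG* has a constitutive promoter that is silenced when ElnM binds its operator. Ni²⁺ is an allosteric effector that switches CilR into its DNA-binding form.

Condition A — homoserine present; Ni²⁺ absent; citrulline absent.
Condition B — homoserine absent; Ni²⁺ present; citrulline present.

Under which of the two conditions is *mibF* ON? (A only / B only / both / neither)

Condition A:
Homoserine is present, so ElnM is active.
With repressor ElnM bound, *fubG* is not transcribed.
So FubG is not produced.
Ni²⁺ is absent, so CilR is inactive.
Required activator CilR is absent, so *oxaY* is not transcribed.
So OxaY is not produced.
Citrulline is absent, so OrvV is inactive.
Required activator OrvV is absent, so *kulH* is not transcribed.
So KulH is not produced.
With no repressor bound, *mibF* is transcribed.
→ *mibF* is ON in A.
Condition B:
Homoserine is absent, so ElnM is inactive.
With no repressor bound, *fubG* is transcribed.
So FubG is produced and active.
Ni²⁺ is present, so CilR is active.
No repressor is bound and CilR is active, so *oxaY* is transcribed.
So OxaY is produced and active.
Citrulline is present, so OrvV is active.
No repressor is bound and OrvV is active, so *kulH* is transcribed.
So KulH is produced and active.
With repressor FubG bound, *mibF* is not transcribed.
→ *mibF* is OFF in B.

A only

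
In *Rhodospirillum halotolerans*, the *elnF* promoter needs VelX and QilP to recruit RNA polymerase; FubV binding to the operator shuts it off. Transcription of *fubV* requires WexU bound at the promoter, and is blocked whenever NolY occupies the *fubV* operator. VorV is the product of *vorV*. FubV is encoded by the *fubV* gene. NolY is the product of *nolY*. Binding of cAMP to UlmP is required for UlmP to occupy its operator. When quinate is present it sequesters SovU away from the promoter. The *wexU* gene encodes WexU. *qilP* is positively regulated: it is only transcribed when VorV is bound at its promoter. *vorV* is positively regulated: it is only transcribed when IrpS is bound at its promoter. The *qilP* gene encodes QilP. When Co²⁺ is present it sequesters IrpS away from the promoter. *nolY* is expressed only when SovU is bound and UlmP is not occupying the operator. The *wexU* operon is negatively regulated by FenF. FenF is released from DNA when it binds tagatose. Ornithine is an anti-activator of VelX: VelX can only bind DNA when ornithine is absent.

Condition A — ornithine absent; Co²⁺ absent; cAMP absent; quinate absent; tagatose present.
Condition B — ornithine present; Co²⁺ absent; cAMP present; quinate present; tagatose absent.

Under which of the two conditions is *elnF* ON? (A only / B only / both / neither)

A only

Condition A:
Ornithine is absent, so VelX is active.
Co²⁺ is absent, so IrpS is active.
No repressor is bound and IrpS is active, so *vorV* is transcribed.
So VorV is produced and active.
No repressor is bound and VorV is active, so *qilP* is transcribed.
So QilP is produced and active.
cAMP is absent, so UlmP is inactive.
Quinate is absent, so SovU is active.
No repressor is bound and SovU is active, so *nolY* is transcribed.
So NolY is produced and active.
Tagatose is present, so FenF is inactive.
With no repressor bound, *wexU* is transcribed.
So WexU is produced and active.
With repressor NolY bound, *fubV* is not transcribed.
So FubV is not produced.
No repressor is bound and VelX and QilP are active, so *elnF* is transcribed.
→ *elnF* is ON in A.
Condition B:
Ornithine is present, so VelX is inactive.
Co²⁺ is absent, so IrpS is active.
No repressor is bound and IrpS is active, so *vorV* is transcribed.
So VorV is produced and active.
No repressor is bound and VorV is active, so *qilP* is transcribed.
So QilP is produced and active.
cAMP is present, so UlmP is active.
Quinate is present, so SovU is inactive.
With repressor UlmP bound, *nolY* is not transcribed.
So NolY is not produced.
Tagatose is absent, so FenF is active.
With repressor FenF bound, *wexU* is not transcribed.
So WexU is not produced.
Required activator WexU is absent, so *fubV* is not transcribed.
So FubV is not produced.
Required activator VelX is absent, so *elnF* is not transcribed.
→ *elnF* is OFF in B.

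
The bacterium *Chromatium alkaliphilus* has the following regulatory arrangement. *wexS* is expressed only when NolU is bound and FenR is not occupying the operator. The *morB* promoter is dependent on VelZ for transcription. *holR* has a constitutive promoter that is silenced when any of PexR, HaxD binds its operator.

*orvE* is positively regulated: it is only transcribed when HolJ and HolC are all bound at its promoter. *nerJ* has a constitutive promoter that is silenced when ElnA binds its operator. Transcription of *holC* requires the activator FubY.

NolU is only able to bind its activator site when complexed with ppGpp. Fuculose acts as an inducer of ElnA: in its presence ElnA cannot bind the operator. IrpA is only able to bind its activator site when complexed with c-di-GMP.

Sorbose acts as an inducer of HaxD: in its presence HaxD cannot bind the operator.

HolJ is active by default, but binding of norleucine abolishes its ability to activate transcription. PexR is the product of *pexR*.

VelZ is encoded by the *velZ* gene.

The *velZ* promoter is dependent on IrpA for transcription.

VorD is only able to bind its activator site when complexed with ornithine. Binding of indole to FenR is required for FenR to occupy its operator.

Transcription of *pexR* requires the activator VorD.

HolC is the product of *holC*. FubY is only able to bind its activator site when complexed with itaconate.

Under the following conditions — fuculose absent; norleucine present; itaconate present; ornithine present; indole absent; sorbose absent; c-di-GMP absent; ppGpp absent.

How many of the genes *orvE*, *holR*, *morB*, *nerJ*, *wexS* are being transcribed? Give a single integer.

Norleucine is present, so HolJ is inactive.
Itaconate is present, so FubY is active.
No repressor is bound and FubY is active, so *holC* is transcribed.
So HolC is produced and active.
Required activator HolJ is absent, so *orvE* is not transcribed.
→ *orvE* is OFF.
Ornithine is present, so VorD is active.
No repressor is bound and VorD is active, so *pexR* is transcribed.
So PexR is produced and active.
Sorbose is absent, so HaxD is active.
With repressor PexR bound, *holR* is not transcribed.
→ *holR* is OFF.
c-di-GMP is absent, so IrpA is inactive.
Required activator IrpA is absent, so *velZ* is not transcribed.
So VelZ is not produced.
Required activator VelZ is absent, so *morB* is not transcribed.
→ *morB* is OFF.
Fuculose is absent, so ElnA is active.
With repressor ElnA bound, *nerJ* is not transcribed.
→ *nerJ* is OFF.
Indole is absent, so FenR is inactive.
ppGpp is absent, so NolU is inactive.
Required activator NolU is absent, so *wexS* is not transcribed.
→ *wexS* is OFF.
0 of the 5 genes are transcribed.

0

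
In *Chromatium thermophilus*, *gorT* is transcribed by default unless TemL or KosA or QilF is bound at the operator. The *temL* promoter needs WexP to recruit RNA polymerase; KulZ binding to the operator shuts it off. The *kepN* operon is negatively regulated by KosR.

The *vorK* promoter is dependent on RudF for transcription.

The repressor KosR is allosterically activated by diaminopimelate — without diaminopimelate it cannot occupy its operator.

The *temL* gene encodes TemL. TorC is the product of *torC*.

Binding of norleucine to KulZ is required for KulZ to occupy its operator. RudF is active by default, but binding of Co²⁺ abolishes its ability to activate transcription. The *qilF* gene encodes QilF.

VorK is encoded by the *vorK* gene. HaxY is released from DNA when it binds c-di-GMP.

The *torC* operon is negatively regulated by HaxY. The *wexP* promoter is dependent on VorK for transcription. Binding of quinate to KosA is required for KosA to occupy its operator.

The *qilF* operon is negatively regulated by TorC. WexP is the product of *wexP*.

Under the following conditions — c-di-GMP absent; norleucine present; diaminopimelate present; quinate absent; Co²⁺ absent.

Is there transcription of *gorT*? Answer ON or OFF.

OFF

Co²⁺ is absent, so RudF is active.
No repressor is bound and RudF is active, so *vorK* is transcribed.
So VorK is produced and active.
No repressor is bound and VorK is active, so *wexP* is transcribed.
So WexP is produced and active.
Norleucine is present, so KulZ is active.
With repressor KulZ bound, *temL* is not transcribed.
So TemL is not produced.
Quinate is absent, so KosA is inactive.
c-di-GMP is absent, so HaxY is active.
With repressor HaxY bound, *torC* is not transcribed.
So TorC is not produced.
With no repressor bound, *qilF* is transcribed.
So QilF is produced and active.
With repressor QilF bound, *gorT* is not transcribed.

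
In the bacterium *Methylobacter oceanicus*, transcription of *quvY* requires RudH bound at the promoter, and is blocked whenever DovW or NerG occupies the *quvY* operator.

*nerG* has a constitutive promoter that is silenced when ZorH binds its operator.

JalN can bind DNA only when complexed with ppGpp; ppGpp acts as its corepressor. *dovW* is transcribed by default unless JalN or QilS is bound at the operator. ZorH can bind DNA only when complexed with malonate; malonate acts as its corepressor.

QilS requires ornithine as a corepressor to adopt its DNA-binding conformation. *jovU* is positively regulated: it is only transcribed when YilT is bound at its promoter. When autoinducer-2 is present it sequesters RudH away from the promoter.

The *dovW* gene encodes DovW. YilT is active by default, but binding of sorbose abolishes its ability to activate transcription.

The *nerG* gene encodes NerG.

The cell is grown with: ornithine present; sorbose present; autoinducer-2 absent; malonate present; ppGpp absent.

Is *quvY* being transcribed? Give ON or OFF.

ON

Autoinducer-2 is absent, so RudH is active.
ppGpp is absent, so JalN is inactive.
Ornithine is present, so QilS is active.
With repressor QilS bound, *dovW* is not transcribed.
So DovW is not produced.
Malonate is present, so ZorH is active.
With repressor ZorH bound, *nerG* is not transcribed.
So NerG is not produced.
No repressor is bound and RudH is active, so *quvY* is transcribed.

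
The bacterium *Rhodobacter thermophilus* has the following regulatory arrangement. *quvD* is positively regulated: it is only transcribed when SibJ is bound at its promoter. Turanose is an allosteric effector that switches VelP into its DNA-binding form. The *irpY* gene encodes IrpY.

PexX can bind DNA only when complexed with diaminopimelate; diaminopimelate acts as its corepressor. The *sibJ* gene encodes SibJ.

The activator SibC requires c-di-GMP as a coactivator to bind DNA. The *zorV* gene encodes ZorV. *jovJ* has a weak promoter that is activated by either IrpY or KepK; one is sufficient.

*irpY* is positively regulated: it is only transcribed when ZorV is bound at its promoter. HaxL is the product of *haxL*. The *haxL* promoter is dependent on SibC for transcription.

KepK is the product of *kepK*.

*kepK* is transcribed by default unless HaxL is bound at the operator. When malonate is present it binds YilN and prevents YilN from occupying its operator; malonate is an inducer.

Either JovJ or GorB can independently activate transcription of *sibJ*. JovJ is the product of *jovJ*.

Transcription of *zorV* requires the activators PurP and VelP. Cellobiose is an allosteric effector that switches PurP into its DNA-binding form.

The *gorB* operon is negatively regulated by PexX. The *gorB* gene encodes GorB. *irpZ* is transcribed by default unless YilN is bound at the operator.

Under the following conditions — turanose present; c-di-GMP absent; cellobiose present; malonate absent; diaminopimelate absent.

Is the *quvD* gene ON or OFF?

ON

Cellobiose is present, so PurP is active.
Turanose is present, so VelP is active.
No repressor is bound and PurP and VelP are active, so *zorV* is transcribed.
So ZorV is produced and active.
No repressor is bound and ZorV is active, so *irpY* is transcribed.
So IrpY is produced and active.
c-di-GMP is absent, so SibC is inactive.
Required activator SibC is absent, so *haxL* is not transcribed.
So HaxL is not produced.
With no repressor bound, *kepK* is transcribed.
So KepK is produced and active.
Activator IrpY is present, so *jovJ* is transcribed.
So JovJ is produced and active.
Diaminopimelate is absent, so PexX is inactive.
With no repressor bound, *gorB* is transcribed.
So GorB is produced and active.
Activator JovJ is present, so *sibJ* is transcribed.
So SibJ is produced and active.
No repressor is bound and SibJ is active, so *quvD* is transcribed.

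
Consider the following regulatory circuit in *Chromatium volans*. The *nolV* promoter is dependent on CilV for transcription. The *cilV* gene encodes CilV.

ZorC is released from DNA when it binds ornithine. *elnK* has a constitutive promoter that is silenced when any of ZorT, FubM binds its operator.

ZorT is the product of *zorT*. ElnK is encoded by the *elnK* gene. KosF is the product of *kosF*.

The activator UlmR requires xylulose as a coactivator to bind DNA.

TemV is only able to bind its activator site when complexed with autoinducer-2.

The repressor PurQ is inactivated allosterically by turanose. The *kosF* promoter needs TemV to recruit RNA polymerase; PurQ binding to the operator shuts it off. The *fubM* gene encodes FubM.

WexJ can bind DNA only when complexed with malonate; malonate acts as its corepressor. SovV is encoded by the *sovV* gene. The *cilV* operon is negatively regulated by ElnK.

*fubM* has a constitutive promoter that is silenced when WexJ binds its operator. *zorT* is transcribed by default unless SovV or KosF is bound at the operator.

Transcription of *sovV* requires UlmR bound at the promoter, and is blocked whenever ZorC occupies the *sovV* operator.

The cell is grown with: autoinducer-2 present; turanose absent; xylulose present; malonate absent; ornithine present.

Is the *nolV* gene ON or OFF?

ON

Ornithine is present, so ZorC is inactive.
Xylulose is present, so UlmR is active.
No repressor is bound and UlmR is active, so *sovV* is transcribed.
So SovV is produced and active.
Turanose is absent, so PurQ is active.
Autoinducer-2 is present, so TemV is active.
With repressor PurQ bound, *kosF* is not transcribed.
So KosF is not produced.
With repressor SovV bound, *zorT* is not transcribed.
So ZorT is not produced.
Malonate is absent, so WexJ is inactive.
With no repressor bound, *fubM* is transcribed.
So FubM is produced and active.
With repressor FubM bound, *elnK* is not transcribed.
So ElnK is not produced.
With no repressor bound, *cilV* is transcribed.
So CilV is produced and active.
No repressor is bound and CilV is active, so *nolV* is transcribed.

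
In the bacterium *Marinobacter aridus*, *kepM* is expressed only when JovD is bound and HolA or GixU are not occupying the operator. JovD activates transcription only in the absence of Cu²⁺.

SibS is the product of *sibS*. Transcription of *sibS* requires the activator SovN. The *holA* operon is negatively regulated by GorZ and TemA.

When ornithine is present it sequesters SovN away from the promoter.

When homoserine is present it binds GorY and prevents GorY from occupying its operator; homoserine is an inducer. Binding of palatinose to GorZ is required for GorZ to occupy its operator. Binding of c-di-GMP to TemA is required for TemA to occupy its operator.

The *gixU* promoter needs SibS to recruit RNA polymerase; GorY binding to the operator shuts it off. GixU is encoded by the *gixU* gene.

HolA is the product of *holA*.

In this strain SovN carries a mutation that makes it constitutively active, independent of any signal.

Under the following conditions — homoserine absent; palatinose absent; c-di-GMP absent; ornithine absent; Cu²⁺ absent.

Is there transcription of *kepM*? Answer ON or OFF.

Palatinose is absent, so GorZ is inactive.
c-di-GMP is absent, so TemA is inactive.
With no repressor bound, *holA* is transcribed.
So HolA is produced and active.
Homoserine is absent, so GorY is active.
SovN is constitutively active in this strain.
No repressor is bound and SovN is active, so *sibS* is transcribed.
So SibS is produced and active.
With repressor GorY bound, *gixU* is not transcribed.
So GixU is not produced.
Cu²⁺ is absent, so JovD is active.
With repressor HolA bound, *kepM* is not transcribed.

OFF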